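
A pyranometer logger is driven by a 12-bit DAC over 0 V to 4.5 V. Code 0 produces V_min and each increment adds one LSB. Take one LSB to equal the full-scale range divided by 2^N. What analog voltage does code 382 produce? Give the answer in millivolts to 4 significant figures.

419.7 mV

Range is 4.5 V. LSB = 4.5 V / 2^12.
V_out = 0 + 382 × (4.5/4096) V
      = 0 V + 0.419678 V = 0.419678 V.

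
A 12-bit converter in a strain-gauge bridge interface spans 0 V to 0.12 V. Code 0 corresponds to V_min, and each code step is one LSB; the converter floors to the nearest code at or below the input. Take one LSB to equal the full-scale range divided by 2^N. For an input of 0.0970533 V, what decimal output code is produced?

V_FS = 0.12 V. LSB = 0.12 V / 2^12 ≈ 29.30 µV.
code = ⌊(V_in − V_min)/LSB⌋ = ⌊(V_in − V_min) × 2^12 / range⌋
     = ⌊(0.0970533 − (0)) × 4096 / 0.12⌋ = ⌊0.0970533 × 4096/0.12⌋
     = ⌊3312.753⌋ = 3312.

3312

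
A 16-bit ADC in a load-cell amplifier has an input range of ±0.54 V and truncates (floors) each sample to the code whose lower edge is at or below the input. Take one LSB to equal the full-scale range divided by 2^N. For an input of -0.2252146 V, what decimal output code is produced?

19101

Full-scale range = 0.54 V − (-0.54 V) = 1.08 V. LSB = 1.08 V / 2^16 ≈ 16.48 µV.
(V_in − V_min) × 2^16/range = (-0.2252146 − (-0.54)) × 65536/1.08 = 19101.644.
Floor → code = 19101.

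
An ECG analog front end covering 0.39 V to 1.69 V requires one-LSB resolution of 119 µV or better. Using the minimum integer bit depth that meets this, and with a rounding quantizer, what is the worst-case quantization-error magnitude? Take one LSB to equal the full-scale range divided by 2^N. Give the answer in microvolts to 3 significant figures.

39.7 µV

Range = 1.69 − (0.39) = 1.3 V.
1.3 V / 119 µV = 10920. Since 2^13 = 8192 and 2^14 = 16384, N = 14.
LSB = 1.3 V / 2^14 = 79.346 µV.
|e|_max = LSB/2 = 39.7 µV.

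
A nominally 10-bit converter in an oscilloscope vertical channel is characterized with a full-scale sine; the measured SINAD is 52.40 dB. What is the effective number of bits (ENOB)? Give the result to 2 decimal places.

ENOB = (52.40 − 1.76)/6.02 = 8.4120 bits.

8.41 bits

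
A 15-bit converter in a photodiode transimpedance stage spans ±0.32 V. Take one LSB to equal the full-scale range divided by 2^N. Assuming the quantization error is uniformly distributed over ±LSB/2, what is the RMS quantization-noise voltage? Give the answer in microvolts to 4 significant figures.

Full-scale range = 0.32 V − (-0.32 V) = 0.64 V.
Step size = 0.64/32768 V = 19.5313 µV.
RMS of a uniform error over width LSB is LSB/√12 = 5.638 µV.

5.638 µV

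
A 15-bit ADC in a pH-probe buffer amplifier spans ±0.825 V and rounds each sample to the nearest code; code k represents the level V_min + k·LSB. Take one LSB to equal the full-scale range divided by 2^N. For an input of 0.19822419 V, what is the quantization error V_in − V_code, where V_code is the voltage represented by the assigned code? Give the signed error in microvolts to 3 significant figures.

−19.5 µV

The full-scale span is 0.825 − (-0.825) = 1.65 V. LSB = 1.65 V / 2^15 ≈ 50.35 µV.
Position in LSBs: (0.19822419 − (-0.825)) × 32768/1.65 = 20320.6123; rounding gives k = 20321.
V_code = V_min + k × range/2^15 = -0.825 + 20321 × 1.65/32768 = 0.19824371338 V.
V_in − V_code = 0.19822419 − (0.19824371338) = −19.5 µV.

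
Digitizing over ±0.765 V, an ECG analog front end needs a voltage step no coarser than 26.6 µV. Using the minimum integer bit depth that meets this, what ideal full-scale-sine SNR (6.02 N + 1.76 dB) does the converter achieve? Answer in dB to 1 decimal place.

98.1 dB

Full-scale range = 0.765 V − (-0.765 V) = 1.53 V.
Need 2^N ≥ 1.53 V / 26.6 µV = 57520 → N_min = 16.
SNR = 6.02 × 16 + 1.76 = 98.08 dB.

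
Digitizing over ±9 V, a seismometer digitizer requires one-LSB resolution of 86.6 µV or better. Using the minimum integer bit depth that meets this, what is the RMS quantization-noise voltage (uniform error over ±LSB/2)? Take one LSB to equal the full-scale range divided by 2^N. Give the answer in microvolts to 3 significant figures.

19.8 µV

Range = 9 − (-9) = 18 V.
18 V / 86.6 µV = 207900. Since 2^17 = 131072 and 2^18 = 262144, N = 18.
LSB = 18 V / 2^18 = 68.665 µV.
σ_q = LSB/√12 = 68.665 µV/3.4641 = 19.8 µV.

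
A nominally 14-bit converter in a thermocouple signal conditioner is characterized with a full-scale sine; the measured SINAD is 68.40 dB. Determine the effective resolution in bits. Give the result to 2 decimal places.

(68.40 − 1.76) / 6.02 = 66.64/6.02 = 11.0698 effective bits.

11.07 bits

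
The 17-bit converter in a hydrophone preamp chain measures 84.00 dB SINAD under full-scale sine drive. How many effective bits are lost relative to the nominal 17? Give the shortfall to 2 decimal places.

3.34 bits

ENOB = (SINAD − 1.76)/6.02 = (84.00 − 1.76)/6.02 = 13.6611 bits.
17 − 13.6611 = 3.34 bits below nominal.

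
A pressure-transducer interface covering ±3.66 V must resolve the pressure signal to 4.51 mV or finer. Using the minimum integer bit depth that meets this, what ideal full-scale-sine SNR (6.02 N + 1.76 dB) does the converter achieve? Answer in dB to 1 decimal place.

68.0 dB

The full-scale span is 3.66 − (-3.66) = 7.32 V.
Levels needed ≥ 7.32/4.51 mV = 1623. 2^11 = 2048 suffices, so N_min = 11.
SNR = 6.02 × 11 + 1.76 = 67.98 dB.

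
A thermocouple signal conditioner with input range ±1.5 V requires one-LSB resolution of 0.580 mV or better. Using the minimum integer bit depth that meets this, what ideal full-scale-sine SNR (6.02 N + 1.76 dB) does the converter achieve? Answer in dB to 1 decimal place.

Full-scale range = 1.5 V − (-1.5 V) = 3 V.
3 V / 0.580 mV = 5172. Since 2^12 = 4096 and 2^13 = 8192, N = 13.
SNR = 6.02 × 13 + 1.76 = 80.02 dB.

80.0 dB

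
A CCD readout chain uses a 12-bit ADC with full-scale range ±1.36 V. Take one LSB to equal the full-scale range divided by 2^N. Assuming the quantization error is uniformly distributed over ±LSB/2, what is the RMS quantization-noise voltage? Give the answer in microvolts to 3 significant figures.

192 µV

Range = 1.36 − (-1.36) = 2.72 V.
Step size = 2.72/4096 V = 0.66406 mV.
RMS of a uniform error over width LSB is LSB/√12 = 192 µV.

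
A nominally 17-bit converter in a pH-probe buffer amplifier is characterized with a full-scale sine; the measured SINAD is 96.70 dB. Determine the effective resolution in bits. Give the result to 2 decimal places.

15.77 bits

Inverting SNR = 6.02 N + 1.76: N_eff = (96.70 − 1.76)/6.02 = 15.7708.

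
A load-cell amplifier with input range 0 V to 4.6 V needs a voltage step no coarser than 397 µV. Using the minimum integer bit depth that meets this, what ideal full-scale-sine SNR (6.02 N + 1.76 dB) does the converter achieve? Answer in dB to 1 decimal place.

Full-scale range = 4.6 V.
Required number of levels: 4.6/397 µV = 11587; smallest N with 2^N ≥ that is 14.
Ideal SNR at N = 14: 6.02·14 + 1.76 = 86.0 dB.

86.0 dB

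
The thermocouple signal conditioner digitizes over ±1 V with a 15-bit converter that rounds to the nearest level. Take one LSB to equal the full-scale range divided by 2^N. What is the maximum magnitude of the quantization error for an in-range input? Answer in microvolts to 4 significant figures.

30.52 µV

Range = 1 − (-1) = 2 V.
LSB = 2 V ÷ 2^15 = 2/32768 V = 61.0352 µV.
|e|_max = LSB/2 = 30.52 µV.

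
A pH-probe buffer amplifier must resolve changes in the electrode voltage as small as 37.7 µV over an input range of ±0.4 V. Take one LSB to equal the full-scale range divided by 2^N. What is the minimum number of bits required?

15 bits

Range = 0.4 − (-0.4) = 0.8 V.
0.8 V / 37.7 µV = 21220. Since 2^14 = 16384 and 2^15 = 32768, N = 15.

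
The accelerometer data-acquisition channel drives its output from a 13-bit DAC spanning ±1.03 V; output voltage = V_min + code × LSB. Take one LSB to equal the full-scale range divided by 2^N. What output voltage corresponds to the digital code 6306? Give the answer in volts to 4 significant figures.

Full-scale range = 1.03 V − (-1.03 V) = 2.06 V. LSB = 2.06 V / 2^13.
V_out = V_min + code × LSB = -1.03 V + 6306 × 2.06 V / 8192
      = -1.03 V + 1.58574 V = 0.555737 V.

0.5557 V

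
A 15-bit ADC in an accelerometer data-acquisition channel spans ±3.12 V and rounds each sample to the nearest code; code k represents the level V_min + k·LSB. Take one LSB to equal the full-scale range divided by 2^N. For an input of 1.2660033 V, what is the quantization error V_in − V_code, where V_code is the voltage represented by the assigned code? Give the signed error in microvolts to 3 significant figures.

+26.7 µV

The full-scale span is 3.12 − (-3.12) = 6.24 V. LSB = 6.24 V / 2^15 ≈ 190.4 µV.
Position in LSBs: (1.2660033 − (-3.12)) × 32768/6.24 = 23032.1404; rounding gives k = 23032.
V_code = -3.12 + (23032/32768) × 6.24 = 1.2659765625 V.
Error = V_in − V_code = 1.2660033 − (1.2659765625) = +26.7 µV.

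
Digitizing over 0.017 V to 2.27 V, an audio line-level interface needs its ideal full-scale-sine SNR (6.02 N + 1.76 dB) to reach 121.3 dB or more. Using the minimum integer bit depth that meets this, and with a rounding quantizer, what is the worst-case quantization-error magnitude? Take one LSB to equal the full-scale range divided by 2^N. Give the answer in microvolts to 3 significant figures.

1.07 µV

Span: 2.27 V − (0.017 V) = 2.253 V.
N ≥ (121.3 − 1.76)/6.02 = 19.857 → N_min = 20.
LSB = 2.253 V ÷ 2^20 = 2.253/1048576 V = 2.1486 µV.
Half an LSB is 1.07 µV.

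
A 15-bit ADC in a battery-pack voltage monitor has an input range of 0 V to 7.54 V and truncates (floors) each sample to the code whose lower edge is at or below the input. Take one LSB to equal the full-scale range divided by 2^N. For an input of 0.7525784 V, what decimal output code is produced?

3270

Full-scale range = 7.54 V. LSB = 7.54 V / 2^15 ≈ 230.1 µV.
code = ⌊(V_in − V_min)/LSB⌋ = ⌊(V_in − V_min) × 2^15 / range⌋
     = ⌊(0.7525784 − (0)) × 32768 / 7.54⌋ = ⌊0.7525784 × 32768/7.54⌋
     = ⌊3270.622⌋ = 3270.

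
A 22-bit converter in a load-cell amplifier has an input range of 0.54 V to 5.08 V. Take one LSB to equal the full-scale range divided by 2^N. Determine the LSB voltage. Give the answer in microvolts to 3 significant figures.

1.08 µV

Range = 5.08 − (0.54) = 4.54 V.
2^22 = 4194304 levels.
LSB = 4.54 V ÷ 2^22 = 4.54/4194304 V = 1.08 µV.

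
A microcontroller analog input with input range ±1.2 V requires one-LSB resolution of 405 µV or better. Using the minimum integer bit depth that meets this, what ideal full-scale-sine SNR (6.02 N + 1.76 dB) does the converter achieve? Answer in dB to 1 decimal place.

80.0 dB

The full-scale span is 1.2 − (-1.2) = 2.4 V.
2.4 V / 405 µV = 5926. Since 2^12 = 4096 and 2^13 = 8192, N = 13.
6.02(13) + 1.76 = 80.02 dB.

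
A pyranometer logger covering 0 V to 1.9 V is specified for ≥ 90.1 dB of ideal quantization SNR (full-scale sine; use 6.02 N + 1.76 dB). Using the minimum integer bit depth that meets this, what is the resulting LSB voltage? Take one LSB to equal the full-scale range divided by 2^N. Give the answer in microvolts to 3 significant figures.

V_FS = 1.9 V.
6.02 N + 1.76 ≥ 90.1 gives N ≥ 14.674, so the minimum integer is 15.
LSB = 1.9 V / 2^15 = 58.0 µV.

58.0 µV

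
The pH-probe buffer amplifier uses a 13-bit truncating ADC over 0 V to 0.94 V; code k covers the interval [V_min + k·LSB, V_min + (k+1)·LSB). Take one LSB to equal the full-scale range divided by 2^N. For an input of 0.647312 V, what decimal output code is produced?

5641

V_FS = 0.94 V. LSB = 0.94 V / 2^13 ≈ 114.7 µV.
code = ⌊(V_in − V_min)/LSB⌋ = ⌊(V_in − V_min) × 2^13 / range⌋
     = ⌊(0.647312 − (0)) × 8192 / 0.94⌋ = ⌊0.647312 × 8192/0.94⌋
     = ⌊5641.255⌋ = 5641.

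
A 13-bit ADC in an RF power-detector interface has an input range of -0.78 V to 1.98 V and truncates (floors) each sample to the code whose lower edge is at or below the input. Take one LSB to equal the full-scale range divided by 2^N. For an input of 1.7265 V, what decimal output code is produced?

Full-scale range = 1.98 V − (-0.78 V) = 2.76 V. LSB = 2.76 V / 2^13 ≈ 336.9 µV.
V_in − V_min = 1.7265 − (-0.78) = 2.5065 V.
Divide by LSB: 2.5065 × 8192/2.76 = 7439.5826.
Truncating gives code 7439.

7439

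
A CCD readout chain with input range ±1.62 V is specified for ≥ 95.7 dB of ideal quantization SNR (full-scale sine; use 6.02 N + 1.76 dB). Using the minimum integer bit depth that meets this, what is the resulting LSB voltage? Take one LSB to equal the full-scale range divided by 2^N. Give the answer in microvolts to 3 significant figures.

Range = 1.62 − (-1.62) = 3.24 V.
Required N = ⌈(95.7 − 1.76)/6.02⌉ = ⌈15.605⌉ = 16.
One LSB is 3.24 V / 65536 = 49.4 µV.

49.4 µV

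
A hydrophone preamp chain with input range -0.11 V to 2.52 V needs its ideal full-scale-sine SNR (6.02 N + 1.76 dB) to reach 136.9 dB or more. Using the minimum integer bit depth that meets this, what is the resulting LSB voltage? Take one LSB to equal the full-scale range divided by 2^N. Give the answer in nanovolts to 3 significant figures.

Span: 2.52 V − (-0.11 V) = 2.63 V.
Required N = ⌈(136.9 − 1.76)/6.02⌉ = ⌈22.449⌉ = 23.
LSB = 2.63 V / 2^23 = 314 nV.

314 nV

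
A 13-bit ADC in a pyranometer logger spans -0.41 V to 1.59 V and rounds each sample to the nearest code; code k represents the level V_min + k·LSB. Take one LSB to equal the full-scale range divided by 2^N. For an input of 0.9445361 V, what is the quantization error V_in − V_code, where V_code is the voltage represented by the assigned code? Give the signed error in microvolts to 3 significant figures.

+43.9 µV

Full-scale range = 1.59 V − (-0.41 V) = 2 V. LSB = 2 V / 2^13 ≈ 244.1 µV.
Position in LSBs: (0.9445361 − (-0.41)) × 8192/2 = 5548.1799; rounding gives k = 5548.
Reconstructed level: -0.41 + 5548 × 2/8192 V = 0.9444921875 V.
Error = V_in − V_code = 0.9445361 − (0.9444921875) = +43.9 µV.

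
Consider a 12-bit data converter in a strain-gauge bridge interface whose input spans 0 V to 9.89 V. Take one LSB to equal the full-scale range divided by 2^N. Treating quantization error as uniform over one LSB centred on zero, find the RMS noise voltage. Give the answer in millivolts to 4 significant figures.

Span = 9.89 V.
LSB = 9.89 V / 2^12 = 2.41455 mV.
For a uniform distribution on [−LSB/2, +LSB/2], V_rms = LSB/√12 = 2.41455 mV/3.4641 = 0.6970 mV.

0.6970 mV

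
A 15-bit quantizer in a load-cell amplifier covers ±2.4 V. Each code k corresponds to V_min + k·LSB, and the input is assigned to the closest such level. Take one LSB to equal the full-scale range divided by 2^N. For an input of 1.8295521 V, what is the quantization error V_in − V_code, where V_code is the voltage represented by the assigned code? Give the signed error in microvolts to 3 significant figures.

−37.7 µV

Span: 2.4 V − (-2.4 V) = 4.8 V. LSB = 4.8 V / 2^15 ≈ 146.5 µV.
(1.8295521 − (-2.4)) / LSB = 4.2295521 × 32768/4.8 = 28873.7423. Nearest integer: k = 28874.
V_code = -2.4 + (28874/32768) × 4.8 = 1.8295898438 V.
Error = V_in − V_code = 1.8295521 − (1.8295898438) = −37.7 µV.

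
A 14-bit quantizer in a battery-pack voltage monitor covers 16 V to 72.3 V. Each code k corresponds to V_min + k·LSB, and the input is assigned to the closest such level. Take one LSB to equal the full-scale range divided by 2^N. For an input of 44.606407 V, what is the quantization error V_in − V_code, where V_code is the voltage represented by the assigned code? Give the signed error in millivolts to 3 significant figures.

The full-scale span is 72.3 − (16) = 56.3 V. LSB = 56.3 V / 2^14 ≈ 3.436 mV.
(V_in − V_min)/LSB = (44.606407 − (16)) × 16384/56.3 = 8324.8201 → nearest code k = 8325.
V_code = V_min + k × range/2^14 = 16 + 8325 × 56.3/16384 = 44.607025146 V.
e = 44.606407 − (44.607025146) = −0.618 mV.

−0.618 mV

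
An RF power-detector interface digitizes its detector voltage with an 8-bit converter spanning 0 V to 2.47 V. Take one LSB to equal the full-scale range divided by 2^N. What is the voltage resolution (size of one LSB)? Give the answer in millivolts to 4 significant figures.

V_FS = 2.47 V.
There are 2^8 = 256 steps.
LSB = 2.47 V / 2^8 = 9.648 mV.

9.648 mV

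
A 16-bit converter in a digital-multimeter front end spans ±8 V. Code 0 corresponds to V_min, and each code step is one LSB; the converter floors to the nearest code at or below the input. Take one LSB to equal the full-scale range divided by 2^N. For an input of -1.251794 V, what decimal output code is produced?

27640

The full-scale span is 8 − (-8) = 16 V. LSB = 16 V / 2^16 ≈ 244.1 µV.
V_in − V_min = -1.251794 − (-8) = 6.748206 V.
Divide by LSB: 6.748206 × 65536/16 = 27640.6518.
Truncating gives code 27640.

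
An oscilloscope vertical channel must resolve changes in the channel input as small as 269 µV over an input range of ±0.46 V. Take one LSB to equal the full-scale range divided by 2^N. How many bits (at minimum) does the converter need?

Range = 0.46 − (-0.46) = 0.92 V.
0.92 V / 269 µV = 3420. Since 2^11 = 2048 and 2^12 = 4096, N = 12.

12 bits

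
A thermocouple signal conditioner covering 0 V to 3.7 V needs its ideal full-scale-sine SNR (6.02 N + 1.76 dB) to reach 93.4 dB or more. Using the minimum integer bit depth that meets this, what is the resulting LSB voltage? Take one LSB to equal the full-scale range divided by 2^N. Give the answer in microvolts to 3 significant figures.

56.5 µV

V_FS = 3.7 V.
Solving 6.02 N ≥ 93.4 − 1.76: N ≥ 15.223. Round up → N = 16.
Step size = 3.7/65536 V = 56.5 µV.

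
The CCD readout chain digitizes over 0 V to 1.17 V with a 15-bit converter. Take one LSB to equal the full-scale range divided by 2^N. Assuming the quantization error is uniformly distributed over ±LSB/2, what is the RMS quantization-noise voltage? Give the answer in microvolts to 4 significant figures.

10.31 µV

V_FS = 1.17 V.
LSB = 1.17 V ÷ 2^15 = 1.17/32768 V = 35.7056 µV.
V_rms = LSB/√12 = 35.7056 µV / √12 = 10.31 µV.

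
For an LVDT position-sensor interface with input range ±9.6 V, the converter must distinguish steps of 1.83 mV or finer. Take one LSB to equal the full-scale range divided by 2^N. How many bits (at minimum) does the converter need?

Range = 9.6 − (-9.6) = 19.2 V.
Levels needed ≥ 19.2/1.83 mV = 10490. 2^14 = 16384 suffices, so N_min = 14.

14 bits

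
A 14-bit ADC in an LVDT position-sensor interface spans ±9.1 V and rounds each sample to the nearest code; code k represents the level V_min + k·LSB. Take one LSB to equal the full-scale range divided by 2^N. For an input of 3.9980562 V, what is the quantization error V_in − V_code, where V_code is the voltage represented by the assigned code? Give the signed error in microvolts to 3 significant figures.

+144 µV

The full-scale span is 9.1 − (-9.1) = 18.2 V. LSB = 18.2 V / 2^14 ≈ 1.111 mV.
(V_in − V_min)/LSB = (3.9980562 − (-9.1)) × 16384/18.2 = 11791.1293 → nearest code k = 11791.
V_code = V_min + k × range/2^14 = -9.1 + 11791 × 18.2/16384 = 3.9979125977 V.
V_in − V_code = 3.9980562 − (3.9979125977) = +144 µV.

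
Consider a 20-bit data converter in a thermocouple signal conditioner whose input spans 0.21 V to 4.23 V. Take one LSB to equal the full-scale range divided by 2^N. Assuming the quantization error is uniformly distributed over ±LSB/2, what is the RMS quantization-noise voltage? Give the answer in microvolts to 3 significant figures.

1.11 µV

The full-scale span is 4.23 − (0.21) = 4.02 V.
LSB = 4.02 V / 2^20 = 3.8338 µV.
For a uniform distribution on [−LSB/2, +LSB/2], V_rms = LSB/√12 = 3.8338 µV/3.4641 = 1.11 µV.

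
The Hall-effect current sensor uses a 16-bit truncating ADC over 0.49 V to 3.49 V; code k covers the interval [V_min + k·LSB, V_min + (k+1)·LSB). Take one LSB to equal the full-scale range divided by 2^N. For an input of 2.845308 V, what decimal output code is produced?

51452

Range = 3.49 − (0.49) = 3 V. LSB = 3 V / 2^16 ≈ 45.78 µV.
V_in − V_min = 2.845308 − (0.49) = 2.355308 V.
Divide by LSB: 2.355308 × 65536/3 = 51452.4884.
Truncating gives code 51452.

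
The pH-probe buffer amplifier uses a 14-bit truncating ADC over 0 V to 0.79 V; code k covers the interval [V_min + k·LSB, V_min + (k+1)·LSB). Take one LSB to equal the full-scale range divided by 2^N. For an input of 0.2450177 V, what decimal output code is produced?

5081

Range is 0.79 V. LSB = 0.79 V / 2^14 ≈ 48.22 µV.
V_in − V_min = 0.2450177 − (0) = 0.2450177 V.
Divide by LSB: 0.2450177 × 16384/0.79 = 5081.4810.
Truncating gives code 5081.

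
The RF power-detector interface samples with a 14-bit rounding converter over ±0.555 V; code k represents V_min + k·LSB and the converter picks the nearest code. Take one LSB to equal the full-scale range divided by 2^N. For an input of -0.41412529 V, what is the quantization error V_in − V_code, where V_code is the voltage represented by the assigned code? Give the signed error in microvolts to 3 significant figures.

+24.5 µV

Full-scale range = 0.555 V − (-0.555 V) = 1.11 V. LSB = 1.11 V / 2^14 ≈ 67.75 µV.
Position in LSBs: (-0.41412529 − (-0.555)) × 16384/1.11 = 2079.3615; rounding gives k = 2079.
V_code = V_min + k × range/2^14 = -0.555 + 2079 × 1.11/16384 = -0.41414978027 V.
V_in − V_code = -0.41412529 − (-0.41414978027) = +24.5 µV.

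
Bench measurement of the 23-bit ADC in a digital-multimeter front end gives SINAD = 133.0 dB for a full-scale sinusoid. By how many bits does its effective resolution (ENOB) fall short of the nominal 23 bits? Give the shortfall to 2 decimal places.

1.20 bits

ENOB = (SINAD − 1.76)/6.02 = (133.0 − 1.76)/6.02 = 21.8007 bits.
23 − 21.8007 = 1.20 bits below nominal.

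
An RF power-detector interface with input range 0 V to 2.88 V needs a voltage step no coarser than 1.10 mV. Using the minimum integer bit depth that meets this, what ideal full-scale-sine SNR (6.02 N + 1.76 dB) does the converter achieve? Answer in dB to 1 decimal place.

Full-scale range = 2.88 V.
Levels needed ≥ 2.88/1.10 mV = 2618. 2^12 = 4096 suffices, so N_min = 12.
6.02(12) + 1.76 = 74.00 dB.

74.0 dB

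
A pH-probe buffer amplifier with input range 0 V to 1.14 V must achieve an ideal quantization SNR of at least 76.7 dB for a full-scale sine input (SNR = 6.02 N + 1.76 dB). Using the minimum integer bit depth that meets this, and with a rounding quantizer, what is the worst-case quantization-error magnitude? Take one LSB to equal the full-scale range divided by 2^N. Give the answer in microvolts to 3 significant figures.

69.6 µV

Range is 1.14 V.
6.02 N + 1.76 ≥ 76.7 gives N ≥ 12.449, so the minimum integer is 13.
LSB = 1.14 V ÷ 2^13 = 1.14/8192 V = 139.16 µV.
Max error for round-to-nearest is LSB/2 = 69.6 µV.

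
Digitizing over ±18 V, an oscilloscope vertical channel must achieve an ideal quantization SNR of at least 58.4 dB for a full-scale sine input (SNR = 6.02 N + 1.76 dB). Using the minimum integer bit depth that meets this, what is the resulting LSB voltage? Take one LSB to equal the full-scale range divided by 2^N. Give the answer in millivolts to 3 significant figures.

35.2 mV

Range = 18 − (-18) = 36 V.
N ≥ (58.4 − 1.76)/6.02 = 9.409 → N_min = 10.
LSB = 36 V / 2^10 = 35.2 mV.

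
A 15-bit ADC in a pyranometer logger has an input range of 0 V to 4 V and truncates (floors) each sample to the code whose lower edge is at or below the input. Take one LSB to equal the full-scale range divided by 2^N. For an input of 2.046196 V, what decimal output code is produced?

Full-scale range = 4 V. LSB = 4 V / 2^15 ≈ 122.1 µV.
V_in − V_min = 2.046196 − (0) = 2.046196 V.
Divide by LSB: 2.046196 × 32768/4 = 16762.4376.
Truncating gives code 16762.

16762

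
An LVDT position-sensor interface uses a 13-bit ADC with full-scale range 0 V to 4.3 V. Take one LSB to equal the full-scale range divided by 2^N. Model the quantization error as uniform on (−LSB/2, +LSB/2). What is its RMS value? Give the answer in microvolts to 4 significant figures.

151.5 µV

Span = 4.3 V.
Step size = 4.3/8192 V = 0.524902 mV.
V_rms = LSB/√12 = 0.524902 mV / √12 = 151.5 µV.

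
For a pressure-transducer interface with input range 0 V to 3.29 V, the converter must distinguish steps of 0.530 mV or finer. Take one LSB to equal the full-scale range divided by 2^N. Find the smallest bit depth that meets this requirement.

13 bits

Span = 3.29 V.
3.29 V / 0.530 mV = 6208. Since 2^12 = 4096 and 2^13 = 8192, N = 13.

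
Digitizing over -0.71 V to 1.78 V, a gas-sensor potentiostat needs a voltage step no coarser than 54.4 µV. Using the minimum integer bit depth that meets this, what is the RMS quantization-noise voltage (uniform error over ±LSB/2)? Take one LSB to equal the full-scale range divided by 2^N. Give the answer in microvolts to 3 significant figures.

11.0 µV

Full-scale range = 1.78 V − (-0.71 V) = 2.49 V.
Levels needed ≥ 2.49/54.4 µV = 45770. 2^16 = 65536 suffices, so N_min = 16.
Step size = 2.49/65536 V = 37.994 µV.
RMS noise = LSB/√12 = 11.0 µV.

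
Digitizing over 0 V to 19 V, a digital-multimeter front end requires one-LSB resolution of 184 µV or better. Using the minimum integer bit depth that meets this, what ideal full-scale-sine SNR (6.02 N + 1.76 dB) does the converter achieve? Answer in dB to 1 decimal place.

104.1 dB

Full-scale range = 19 V.
Need 2^N ≥ 19 V / 184 µV = 103300 → N_min = 17.
Ideal SNR at N = 17: 6.02·17 + 1.76 = 104.1 dB.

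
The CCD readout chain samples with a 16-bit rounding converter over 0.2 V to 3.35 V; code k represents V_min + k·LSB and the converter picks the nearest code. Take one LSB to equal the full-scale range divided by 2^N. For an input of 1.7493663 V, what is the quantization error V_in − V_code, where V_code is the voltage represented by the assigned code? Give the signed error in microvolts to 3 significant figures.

−15.0 µV

Range = 3.35 − (0.2) = 3.15 V. LSB = 3.15 V / 2^16 ≈ 48.07 µV.
Position in LSBs: (1.7493663 − (0.2)) × 65536/3.15 = 32234.6888; rounding gives k = 32235.
V_code = 0.2 + (32235/65536) × 3.15 = 1.7493812561 V.
Error = V_in − V_code = 1.7493663 − (1.7493812561) = −15.0 µV.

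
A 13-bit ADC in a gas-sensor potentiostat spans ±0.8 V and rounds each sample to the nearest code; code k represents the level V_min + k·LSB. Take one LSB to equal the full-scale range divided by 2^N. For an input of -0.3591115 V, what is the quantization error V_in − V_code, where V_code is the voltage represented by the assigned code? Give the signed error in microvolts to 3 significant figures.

+68.2 µV

Full-scale range = 0.8 V − (-0.8 V) = 1.6 V. LSB = 1.6 V / 2^13 ≈ 195.3 µV.
(V_in − V_min)/LSB = (-0.3591115 − (-0.8)) × 8192/1.6 = 2257.3491 → nearest code k = 2257.
V_code = V_min + k × range/2^13 = -0.8 + 2257 × 1.6/8192 = -0.3591796875 V.
e = -0.3591115 − (-0.3591796875) = +68.2 µV.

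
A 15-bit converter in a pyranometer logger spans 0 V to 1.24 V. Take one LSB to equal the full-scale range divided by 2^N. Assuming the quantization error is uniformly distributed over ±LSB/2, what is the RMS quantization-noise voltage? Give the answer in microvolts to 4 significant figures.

Full-scale range = 1.24 V.
LSB = 1.24 V ÷ 2^15 = 1.24/32768 V = 37.8418 µV.
V_rms = LSB/√12 = 37.8418 µV / √12 = 10.92 µV.

10.92 µV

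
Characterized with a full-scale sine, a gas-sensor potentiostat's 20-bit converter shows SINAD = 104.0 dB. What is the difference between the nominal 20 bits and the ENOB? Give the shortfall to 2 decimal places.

N_eff = (104.0 − 1.76)/6.02 = 16.9834 bits.
Shortfall = 20 − 16.9834 = 3.0166 bits.

3.02 bits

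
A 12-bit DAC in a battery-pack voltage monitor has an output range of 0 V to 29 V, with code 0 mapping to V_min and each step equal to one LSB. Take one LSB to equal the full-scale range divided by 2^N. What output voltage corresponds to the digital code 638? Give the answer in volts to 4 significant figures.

Range is 29 V. LSB = 29 V / 2^12.
V_out = 0 + 638 × (29/4096) V
      = 0 V + 4.51709 V = 4.51709 V.

4.517 V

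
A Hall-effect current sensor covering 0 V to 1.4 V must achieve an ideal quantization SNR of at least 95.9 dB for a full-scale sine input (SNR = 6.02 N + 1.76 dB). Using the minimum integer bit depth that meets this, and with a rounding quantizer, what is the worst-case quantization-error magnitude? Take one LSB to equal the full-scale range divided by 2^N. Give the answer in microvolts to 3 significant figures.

10.7 µV

Span = 1.4 V.
6.02 N + 1.76 ≥ 95.9 gives N ≥ 15.638, so the minimum integer is 16.
Step size = 1.4/65536 V = 21.362 µV.
|e|_max = LSB/2 = 10.7 µV.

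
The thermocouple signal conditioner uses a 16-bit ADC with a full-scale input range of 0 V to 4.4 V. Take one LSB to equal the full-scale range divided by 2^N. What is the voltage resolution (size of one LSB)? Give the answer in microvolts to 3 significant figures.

67.1 µV

V_FS = 4.4 V.
2^16 = 65536 levels.
One LSB is 4.4 V / 65536 = 67.1 µV.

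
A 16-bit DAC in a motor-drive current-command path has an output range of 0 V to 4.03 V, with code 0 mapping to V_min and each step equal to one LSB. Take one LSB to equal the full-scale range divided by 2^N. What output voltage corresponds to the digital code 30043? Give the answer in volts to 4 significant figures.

Span = 4.03 V. LSB = 4.03 V / 2^16.
V_out = 0 + 30043 × (4.03/65536) V
      = 0 + 1.84743 = 1.84743 V.

1.847 V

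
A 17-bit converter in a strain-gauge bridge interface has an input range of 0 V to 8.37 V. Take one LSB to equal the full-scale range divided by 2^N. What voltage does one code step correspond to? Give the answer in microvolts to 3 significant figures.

V_FS = 8.37 V.
There are 2^17 = 131072 steps.
LSB = 8.37 V / 2^17 = 63.9 µV.

63.9 µV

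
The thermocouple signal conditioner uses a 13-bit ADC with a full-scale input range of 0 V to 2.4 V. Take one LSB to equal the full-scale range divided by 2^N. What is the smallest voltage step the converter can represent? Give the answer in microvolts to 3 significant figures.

293 µV

Full-scale range = 2.4 V.
2^13 = 8192 levels.
One LSB is 2.4 V / 8192 = 293 µV.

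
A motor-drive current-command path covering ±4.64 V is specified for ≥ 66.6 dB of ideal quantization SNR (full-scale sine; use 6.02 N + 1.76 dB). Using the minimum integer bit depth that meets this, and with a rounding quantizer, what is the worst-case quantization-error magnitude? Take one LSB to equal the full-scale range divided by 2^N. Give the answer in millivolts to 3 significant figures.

2.27 mV

The full-scale span is 4.64 − (-4.64) = 9.28 V.
Required N = ⌈(66.6 − 1.76)/6.02⌉ = ⌈10.771⌉ = 11.
Step size = 9.28/2048 V = 4.5313 mV.
Max error for round-to-nearest is LSB/2 = 2.27 mV.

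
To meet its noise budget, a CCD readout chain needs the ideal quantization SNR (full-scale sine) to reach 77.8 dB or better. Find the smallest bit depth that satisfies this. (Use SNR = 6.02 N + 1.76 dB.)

N ≥ (77.8 − 1.76)/6.02 = 12.631 → N_min = 13.

13 bits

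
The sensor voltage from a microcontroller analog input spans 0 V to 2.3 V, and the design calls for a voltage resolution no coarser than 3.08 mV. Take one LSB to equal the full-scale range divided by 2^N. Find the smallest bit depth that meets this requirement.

10 bits

Span = 2.3 V.
2.3 V / 3.08 mV = 746.8. Since 2^9 = 512 and 2^10 = 1024, N = 10.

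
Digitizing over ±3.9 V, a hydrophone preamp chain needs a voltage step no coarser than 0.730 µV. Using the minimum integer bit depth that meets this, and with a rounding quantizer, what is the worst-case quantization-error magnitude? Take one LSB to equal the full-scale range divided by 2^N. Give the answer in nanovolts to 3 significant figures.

232 nV

The full-scale span is 3.9 − (-3.9) = 7.8 V.
Required number of levels: 7.8/0.730 µV = 1.0685e7; smallest N with 2^N ≥ that is 24.
LSB = 7.8 V ÷ 2^24 = 7.8/16777216 V = 464.92 nV.
Half an LSB is 232 nV.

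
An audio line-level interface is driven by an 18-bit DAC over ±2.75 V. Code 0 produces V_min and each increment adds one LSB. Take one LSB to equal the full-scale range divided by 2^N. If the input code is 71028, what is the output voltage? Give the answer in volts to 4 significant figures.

Full-scale range = 2.75 V − (-2.75 V) = 5.5 V. LSB = 5.5 V / 2^18.
V_out = -2.75 + 71028 × (5.5/262144) V
      = -2.75 V + 1.49023 V = -1.25977 V.

-1.260 V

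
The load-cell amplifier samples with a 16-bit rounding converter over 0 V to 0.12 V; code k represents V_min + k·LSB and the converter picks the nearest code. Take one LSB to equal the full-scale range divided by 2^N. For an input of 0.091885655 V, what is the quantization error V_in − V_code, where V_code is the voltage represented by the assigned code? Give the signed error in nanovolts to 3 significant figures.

V_FS = 0.12 V. LSB = 0.12 V / 2^16 ≈ 1.831 µV.
(0.091885655 − (0)) / LSB = 0.091885655 × 65536/0.12 = 50181.8191. Nearest integer: k = 50182.
V_code = 0 + (50182/65536) × 0.12 = 0.091885986328 V.
e = 0.091885655 − (0.091885986328) = −331 nV.

−331 nV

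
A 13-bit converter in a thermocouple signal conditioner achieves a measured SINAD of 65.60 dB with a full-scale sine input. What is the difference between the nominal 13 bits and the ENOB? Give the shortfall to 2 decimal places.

2.40 bits

Effective bits = (65.60 − 1.76)/6.02 = 10.6047.
Shortfall = 13 − 10.6047 = 2.3953 bits.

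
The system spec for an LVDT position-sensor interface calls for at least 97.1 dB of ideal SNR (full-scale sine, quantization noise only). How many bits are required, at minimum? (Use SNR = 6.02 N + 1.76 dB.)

16 bits

Solving 6.02 N ≥ 97.1 − 1.76: N ≥ 15.837. Round up → N = 16.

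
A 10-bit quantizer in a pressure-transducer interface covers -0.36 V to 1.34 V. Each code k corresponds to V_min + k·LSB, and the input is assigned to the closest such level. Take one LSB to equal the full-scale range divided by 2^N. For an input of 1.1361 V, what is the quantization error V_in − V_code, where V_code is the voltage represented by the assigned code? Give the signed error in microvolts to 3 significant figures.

Full-scale range = 1.34 V − (-0.36 V) = 1.7 V. LSB = 1.7 V / 2^10 ≈ 1.660 mV.
(1.1361 − (-0.36)) / LSB = 1.4961 × 1024/1.7 = 901.1802. Nearest integer: k = 901.
V_code = V_min + k × range/2^10 = -0.36 + 901 × 1.7/1024 = 1.135800781 V.
Error = V_in − V_code = 1.1361 − (1.135800781) = +299 µV.

+299 µV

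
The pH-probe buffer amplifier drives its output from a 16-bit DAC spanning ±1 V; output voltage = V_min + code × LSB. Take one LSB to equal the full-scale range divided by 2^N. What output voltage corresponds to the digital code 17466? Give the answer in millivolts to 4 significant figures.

The full-scale span is 1 − (-1) = 2 V. LSB = 2 V / 2^16.
Output = V_min + (17466/65536) × range = -1 + 0.266510 × 2 V
      = -1 V + 0.533020 V = -0.466980 V.

-467.0 mV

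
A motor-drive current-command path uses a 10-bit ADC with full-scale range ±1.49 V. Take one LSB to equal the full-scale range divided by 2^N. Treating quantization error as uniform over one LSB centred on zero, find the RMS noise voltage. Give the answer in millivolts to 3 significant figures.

The full-scale span is 1.49 − (-1.49) = 2.98 V.
LSB = 2.98 V / 2^10 = 2.9102 mV.
σ_q = LSB/√12 = 2.9102 mV/3.4641 = 0.840 mV.

0.840 mV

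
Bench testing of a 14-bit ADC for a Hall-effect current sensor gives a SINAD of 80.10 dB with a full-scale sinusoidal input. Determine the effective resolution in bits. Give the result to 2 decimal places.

Inverting SNR = 6.02 N + 1.76: N_eff = (80.10 − 1.76)/6.02 = 13.0133.

13.01 bits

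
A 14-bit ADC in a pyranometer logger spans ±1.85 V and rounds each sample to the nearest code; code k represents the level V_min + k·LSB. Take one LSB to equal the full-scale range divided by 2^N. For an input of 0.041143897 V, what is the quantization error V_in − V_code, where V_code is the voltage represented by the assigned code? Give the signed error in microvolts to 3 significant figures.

+42.8 µV

Full-scale range = 1.85 V − (-1.85 V) = 3.7 V. LSB = 3.7 V / 2^14 ≈ 225.8 µV.
(V_in − V_min)/LSB = (0.041143897 − (-1.85)) × 16384/3.7 = 8374.1896 → nearest code k = 8374.
V_code = -1.85 + (8374/16384) × 3.7 = 0.041101074219 V.
e = 0.041143897 − (0.041101074219) = +42.8 µV.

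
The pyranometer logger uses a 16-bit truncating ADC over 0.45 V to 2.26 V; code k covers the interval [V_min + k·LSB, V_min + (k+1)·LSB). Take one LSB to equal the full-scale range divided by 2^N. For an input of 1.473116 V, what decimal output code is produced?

37044

Span: 2.26 V − (0.45 V) = 1.81 V. LSB = 1.81 V / 2^16 ≈ 27.62 µV.
V_in − V_min = 1.473116 − (0.45) = 1.023116 V.
Divide by LSB: 1.023116 × 65536/1.81 = 37044.7128.
Truncating gives code 37044.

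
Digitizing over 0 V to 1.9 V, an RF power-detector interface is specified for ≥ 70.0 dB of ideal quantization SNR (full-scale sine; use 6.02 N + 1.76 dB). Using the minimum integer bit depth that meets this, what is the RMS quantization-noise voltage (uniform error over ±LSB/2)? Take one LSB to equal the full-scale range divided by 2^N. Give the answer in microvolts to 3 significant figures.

Full-scale range = 1.9 V.
6.02 N + 1.76 ≥ 70.0 gives N ≥ 11.336, so the minimum integer is 12.
Step size = 1.9/4096 V = 463.87 µV.
RMS noise = LSB/√12 = 134 µV.

134 µV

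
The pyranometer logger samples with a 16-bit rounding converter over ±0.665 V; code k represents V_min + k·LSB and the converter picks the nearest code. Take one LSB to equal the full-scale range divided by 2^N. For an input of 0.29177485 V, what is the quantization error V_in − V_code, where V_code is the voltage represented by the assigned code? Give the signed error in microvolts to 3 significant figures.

+5.29 µV

The full-scale span is 0.665 − (-0.665) = 1.33 V. LSB = 1.33 V / 2^16 ≈ 20.29 µV.
(V_in − V_min)/LSB = (0.29177485 − (-0.665)) × 65536/1.33 = 47145.2606 → nearest code k = 47145.
V_code = V_min + k × range/2^16 = -0.665 + 47145 × 1.33/65536 = 0.29176956177 V.
Error = V_in − V_code = 0.29177485 − (0.29176956177) = +5.29 µV.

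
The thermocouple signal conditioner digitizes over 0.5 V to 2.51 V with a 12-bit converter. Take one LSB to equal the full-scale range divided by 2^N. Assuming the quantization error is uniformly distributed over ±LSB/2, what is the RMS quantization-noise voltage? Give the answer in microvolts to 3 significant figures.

142 µV

Span: 2.51 V − (0.5 V) = 2.01 V.
LSB = 2.01 V ÷ 2^12 = 2.01/4096 V = 490.72 µV.
RMS of a uniform error over width LSB is LSB/√12 = 142 µV.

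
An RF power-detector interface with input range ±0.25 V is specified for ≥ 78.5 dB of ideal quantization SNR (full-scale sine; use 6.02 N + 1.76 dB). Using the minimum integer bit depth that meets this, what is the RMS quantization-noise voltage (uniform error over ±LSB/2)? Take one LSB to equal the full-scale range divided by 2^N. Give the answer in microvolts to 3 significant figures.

17.6 µV

The full-scale span is 0.25 − (-0.25) = 0.5 V.
6.02 N + 1.76 ≥ 78.5 gives N ≥ 12.748, so the minimum integer is 13.
LSB = 0.5 V ÷ 2^13 = 0.5/8192 V = 61.035 µV.
RMS noise = LSB/√12 = 17.6 µV.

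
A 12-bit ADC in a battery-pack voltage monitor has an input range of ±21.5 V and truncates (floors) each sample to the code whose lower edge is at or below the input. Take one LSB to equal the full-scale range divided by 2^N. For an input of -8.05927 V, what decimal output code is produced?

1280

Span: 21.5 V − (-21.5 V) = 43 V. LSB = 43 V / 2^12 ≈ 10.50 mV.
V_in − V_min = -8.05927 − (-21.5) = 13.44073 V.
Divide by LSB: 13.44073 × 4096/43 = 1280.3077.
Truncating gives code 1280.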